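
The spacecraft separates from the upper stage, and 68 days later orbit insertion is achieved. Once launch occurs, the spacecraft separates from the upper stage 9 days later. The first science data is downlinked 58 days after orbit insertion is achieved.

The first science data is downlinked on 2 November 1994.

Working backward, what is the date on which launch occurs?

The first science data is downlinked: Nov 2, 1994.
Orbit insertion is achieved: Nov 2, 1994 − 58 days = Sep 5, 1994.
The spacecraft separates from the upper stage: Sep 5, 1994 − 68 days = Jun 29, 1994.
Launch occurs: Jun 29, 1994 − 9 days = Jun 20, 1994.

20 June 1994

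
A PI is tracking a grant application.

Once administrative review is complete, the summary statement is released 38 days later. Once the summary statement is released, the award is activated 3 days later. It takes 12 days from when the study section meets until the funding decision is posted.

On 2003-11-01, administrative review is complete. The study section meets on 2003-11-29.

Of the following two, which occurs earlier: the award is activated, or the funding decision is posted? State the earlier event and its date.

The funding decision is posted — 2003-12-11

Administrative review is complete: Nov 1, 2003.
The summary statement is released: Nov 1, 2003 + 38 days = Dec 9, 2003.
The award is activated: Dec 9, 2003 + 3 days = Dec 12, 2003.
The study section meets: Nov 29, 2003.
The funding decision is posted: Nov 29, 2003 + 12 days = Dec 11, 2003.
Comparing: the award is activated on Dec 12, 2003 vs the funding decision is posted on Dec 11, 2003. Earlier: the funding decision is posted.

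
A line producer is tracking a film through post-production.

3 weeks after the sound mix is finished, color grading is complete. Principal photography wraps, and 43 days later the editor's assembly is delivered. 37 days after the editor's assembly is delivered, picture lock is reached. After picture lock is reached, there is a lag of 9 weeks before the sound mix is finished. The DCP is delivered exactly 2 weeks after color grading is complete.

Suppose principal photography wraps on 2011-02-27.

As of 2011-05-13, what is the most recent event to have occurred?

The editor's assembly is delivered

Principal photography wraps: Feb 27, 2011.
The editor's assembly is delivered: Feb 27, 2011 + 43 days = Apr 11, 2011.
Picture lock is reached: Apr 11, 2011 + 37 days = May 18, 2011.
The sound mix is finished: May 18, 2011 + 9 weeks = Jul 20, 2011.
Color grading is complete: Jul 20, 2011 + 3 weeks = Aug 10, 2011.
The DCP is delivered: Aug 10, 2011 + 2 weeks = Aug 24, 2011.
May 13, 2011 falls between when the editor's assembly is delivered (Apr 11, 2011) and when picture lock is reached (May 18, 2011).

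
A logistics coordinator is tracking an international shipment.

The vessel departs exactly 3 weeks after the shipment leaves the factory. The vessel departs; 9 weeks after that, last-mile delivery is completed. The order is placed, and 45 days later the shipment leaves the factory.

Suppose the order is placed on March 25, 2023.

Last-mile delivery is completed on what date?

August 1, 2023

The order is placed: Mar 25, 2023.
The shipment leaves the factory: Mar 25, 2023 + 45 days = May 9, 2023.
The vessel departs: May 9, 2023 + 3 weeks = May 30, 2023.
Last-mile delivery is completed: May 30, 2023 + 9 weeks = Aug 1, 2023.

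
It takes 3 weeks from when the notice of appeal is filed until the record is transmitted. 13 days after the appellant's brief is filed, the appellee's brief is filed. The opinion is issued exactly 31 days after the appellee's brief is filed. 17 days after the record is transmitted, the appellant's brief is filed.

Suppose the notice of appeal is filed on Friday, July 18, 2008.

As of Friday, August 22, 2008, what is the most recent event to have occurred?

The record is transmitted

The notice of appeal is filed: Jul 18, 2008.
The record is transmitted: Jul 18, 2008 + 3 weeks = Aug 8, 2008.
The appellant's brief is filed: Aug 8, 2008 + 17 days = Aug 25, 2008.
The appellee's brief is filed: Aug 25, 2008 + 13 days = Sep 7, 2008.
The opinion is issued: Sep 7, 2008 + 31 days = Oct 8, 2008.
Aug 22, 2008 falls between when the record is transmitted (Aug 8, 2008) and when the appellant's brief is filed (Aug 25, 2008).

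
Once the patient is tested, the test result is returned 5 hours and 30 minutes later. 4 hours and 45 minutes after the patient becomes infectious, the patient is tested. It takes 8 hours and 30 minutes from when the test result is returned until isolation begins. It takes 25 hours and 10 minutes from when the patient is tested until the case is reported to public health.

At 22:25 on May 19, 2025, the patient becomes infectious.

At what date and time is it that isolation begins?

17:10 on May 20, 2025

The patient becomes infectious: 22:25 May 19, 2025.
The patient is tested: 22:25 May 19, 2025 + 4h45m = 03:10 May 20, 2025.
The test result is returned: 03:10 May 20, 2025 + 5h30m = 08:40 May 20, 2025.
Isolation begins: 08:40 May 20, 2025 + 8h30m = 17:10 May 20, 2025.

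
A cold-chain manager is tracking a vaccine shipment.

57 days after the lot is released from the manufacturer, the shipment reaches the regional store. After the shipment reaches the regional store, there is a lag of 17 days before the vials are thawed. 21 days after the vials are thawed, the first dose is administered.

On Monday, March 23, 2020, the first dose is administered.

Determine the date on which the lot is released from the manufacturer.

The first dose is administered: Mar 23, 2020.
The vials are thawed: Mar 23, 2020 − 21 days = Mar 2, 2020.
The shipment reaches the regional store: Mar 2, 2020 − 17 days = Feb 14, 2020.
The lot is released from the manufacturer: Feb 14, 2020 − 57 days = Dec 19, 2019.

Thursday, December 19, 2019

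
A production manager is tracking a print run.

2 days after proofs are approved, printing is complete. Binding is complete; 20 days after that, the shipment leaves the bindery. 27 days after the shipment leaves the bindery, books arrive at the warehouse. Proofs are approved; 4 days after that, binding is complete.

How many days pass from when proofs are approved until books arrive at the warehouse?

51 days

Causal path: proofs are approved → binding is complete → the shipment leaves the bindery → books arrive at the warehouse.
Total delay along the path: 4 + 20 + 27 = 51 days.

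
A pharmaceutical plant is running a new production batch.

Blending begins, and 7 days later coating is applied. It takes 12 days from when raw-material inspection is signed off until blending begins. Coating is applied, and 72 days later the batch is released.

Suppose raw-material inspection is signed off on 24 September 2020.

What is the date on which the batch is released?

Raw-material inspection is signed off: Sep 24, 2020.
Blending begins: Sep 24, 2020 + 12 days = Oct 6, 2020.
Coating is applied: Oct 6, 2020 + 7 days = Oct 13, 2020.
The batch is released: Oct 13, 2020 + 72 days = Dec 24, 2020.

24 December 2020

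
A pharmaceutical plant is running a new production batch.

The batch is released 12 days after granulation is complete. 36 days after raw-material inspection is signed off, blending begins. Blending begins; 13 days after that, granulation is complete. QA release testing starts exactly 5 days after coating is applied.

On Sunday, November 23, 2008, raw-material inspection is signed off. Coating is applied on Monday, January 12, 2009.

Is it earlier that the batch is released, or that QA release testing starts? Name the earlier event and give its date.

Raw-material inspection is signed off: Nov 23, 2008.
Blending begins: Nov 23, 2008 + 36 days = Dec 29, 2008.
Granulation is complete: Dec 29, 2008 + 13 days = Jan 11, 2009.
The batch is released: Jan 11, 2009 + 12 days = Jan 23, 2009.
Coating is applied: Jan 12, 2009.
QA release testing starts: Jan 12, 2009 + 5 days = Jan 17, 2009.
Comparing: the batch is released on Jan 23, 2009 vs QA release testing starts on Jan 17, 2009. Earlier: QA release testing starts.

QA release testing starts — Saturday, January 17, 2009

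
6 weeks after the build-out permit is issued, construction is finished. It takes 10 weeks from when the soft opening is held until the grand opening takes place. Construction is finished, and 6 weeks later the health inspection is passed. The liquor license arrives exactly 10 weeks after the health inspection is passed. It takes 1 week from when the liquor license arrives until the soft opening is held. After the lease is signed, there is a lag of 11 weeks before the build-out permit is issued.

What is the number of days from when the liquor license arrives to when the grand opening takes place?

Causal path: the liquor license arrives → the soft opening is held → the grand opening takes place.
Total delay along the path: 1 + 10 weeks = 11 weeks = 77 days.

77 days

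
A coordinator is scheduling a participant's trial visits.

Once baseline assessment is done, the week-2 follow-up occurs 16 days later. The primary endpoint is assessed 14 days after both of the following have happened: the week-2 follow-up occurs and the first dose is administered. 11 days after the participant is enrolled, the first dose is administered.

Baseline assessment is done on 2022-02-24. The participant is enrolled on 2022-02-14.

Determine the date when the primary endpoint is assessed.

2022-03-26

Baseline assessment is done: Feb 24, 2022.
The week-2 follow-up occurs: Feb 24, 2022 + 16 days = Mar 12, 2022.
The participant is enrolled: Feb 14, 2022.
The first dose is administered: Feb 14, 2022 + 11 days = Feb 25, 2022.
Both prerequisites met — the week-2 follow-up occurs (Mar 12, 2022), the first dose is administered (Feb 25, 2022); the later is Mar 12, 2022.
The primary endpoint is assessed: Mar 12, 2022 + 14 days = Mar 26, 2022.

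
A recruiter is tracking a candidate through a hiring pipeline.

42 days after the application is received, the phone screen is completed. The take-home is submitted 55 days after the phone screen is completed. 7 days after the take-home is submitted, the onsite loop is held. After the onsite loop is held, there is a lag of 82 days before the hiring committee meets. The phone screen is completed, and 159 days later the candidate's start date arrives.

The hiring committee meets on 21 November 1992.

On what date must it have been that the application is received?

The hiring committee meets: Nov 21, 1992.
The onsite loop is held: Nov 21, 1992 − 82 days = Aug 31, 1992.
The take-home is submitted: Aug 31, 1992 − 7 days = Aug 24, 1992.
The phone screen is completed: Aug 24, 1992 − 55 days = Jun 30, 1992.
The application is received: Jun 30, 1992 − 42 days = May 19, 1992.

19 May 1992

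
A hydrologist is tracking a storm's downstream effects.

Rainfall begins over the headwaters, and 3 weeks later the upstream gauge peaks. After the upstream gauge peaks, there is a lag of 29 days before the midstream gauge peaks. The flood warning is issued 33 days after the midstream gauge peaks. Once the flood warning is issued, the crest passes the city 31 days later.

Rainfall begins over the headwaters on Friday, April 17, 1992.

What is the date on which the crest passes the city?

Rainfall begins over the headwaters: Apr 17, 1992.
The upstream gauge peaks: Apr 17, 1992 + 3 weeks = May 8, 1992.
The midstream gauge peaks: May 8, 1992 + 29 days = Jun 6, 1992.
The flood warning is issued: Jun 6, 1992 + 33 days = Jul 9, 1992.
The crest passes the city: Jul 9, 1992 + 31 days = Aug 9, 1992.

Sunday, August 9, 1992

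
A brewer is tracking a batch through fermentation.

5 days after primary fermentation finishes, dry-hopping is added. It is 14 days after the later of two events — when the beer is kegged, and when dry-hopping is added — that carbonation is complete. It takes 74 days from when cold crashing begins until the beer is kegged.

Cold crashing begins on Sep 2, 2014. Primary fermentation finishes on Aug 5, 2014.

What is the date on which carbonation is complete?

Cold crashing begins: Sep 2, 2014.
The beer is kegged: Sep 2, 2014 + 74 days = Nov 15, 2014.
Primary fermentation finishes: Aug 5, 2014.
Dry-hopping is added: Aug 5, 2014 + 5 days = Aug 10, 2014.
Both prerequisites met — the beer is kegged (Nov 15, 2014), dry-hopping is added (Aug 10, 2014); the later is Nov 15, 2014.
Carbonation is complete: Nov 15, 2014 + 14 days = Nov 29, 2014.

Nov 29, 2014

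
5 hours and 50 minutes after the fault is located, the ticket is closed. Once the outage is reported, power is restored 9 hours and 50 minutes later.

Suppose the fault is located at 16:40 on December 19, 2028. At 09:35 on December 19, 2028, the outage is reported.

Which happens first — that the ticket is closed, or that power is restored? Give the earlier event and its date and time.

The fault is located: 16:40 Dec 19, 2028.
The ticket is closed: 16:40 Dec 19, 2028 + 5h50m = 22:30 Dec 19, 2028.
The outage is reported: 09:35 Dec 19, 2028.
Power is restored: 09:35 Dec 19, 2028 + 9h50m = 19:25 Dec 19, 2028.
Comparing: the ticket is closed at 22:30 Dec 19, 2028 vs power is restored at 19:25 Dec 19, 2028. Earlier: power is restored.

Power is restored — 19:25 on December 19, 2028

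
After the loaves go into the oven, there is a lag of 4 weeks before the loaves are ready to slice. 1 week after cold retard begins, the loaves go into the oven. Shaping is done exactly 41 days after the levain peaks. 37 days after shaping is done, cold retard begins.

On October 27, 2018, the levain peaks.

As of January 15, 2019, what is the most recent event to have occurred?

Cold retard begins

The levain peaks: Oct 27, 2018.
Shaping is done: Oct 27, 2018 + 41 days = Dec 7, 2018.
Cold retard begins: Dec 7, 2018 + 37 days = Jan 13, 2019.
The loaves go into the oven: Jan 13, 2019 + 1 week = Jan 20, 2019.
The loaves are ready to slice: Jan 20, 2019 + 4 weeks = Feb 17, 2019.
Jan 15, 2019 falls between when cold retard begins (Jan 13, 2019) and when the loaves go into the oven (Jan 20, 2019).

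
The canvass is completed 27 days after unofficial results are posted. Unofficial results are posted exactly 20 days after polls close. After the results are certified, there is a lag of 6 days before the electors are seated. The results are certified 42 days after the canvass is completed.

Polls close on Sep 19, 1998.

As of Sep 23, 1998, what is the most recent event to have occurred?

Polls close: Sep 19, 1998.
Unofficial results are posted: Sep 19, 1998 + 20 days = Oct 9, 1998.
The canvass is completed: Oct 9, 1998 + 27 days = Nov 5, 1998.
The results are certified: Nov 5, 1998 + 42 days = Dec 17, 1998.
The electors are seated: Dec 17, 1998 + 6 days = Dec 23, 1998.
Sep 23, 1998 falls between when polls close (Sep 19, 1998) and when unofficial results are posted (Oct 9, 1998).

Polls close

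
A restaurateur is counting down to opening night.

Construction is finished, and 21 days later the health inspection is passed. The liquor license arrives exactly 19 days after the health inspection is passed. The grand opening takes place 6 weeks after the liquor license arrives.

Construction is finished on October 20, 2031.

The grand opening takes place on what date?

January 10, 2032

Construction is finished: Oct 20, 2031.
The health inspection is passed: Oct 20, 2031 + 21 days = Nov 10, 2031.
The liquor license arrives: Nov 10, 2031 + 19 days = Nov 29, 2031.
The grand opening takes place: Nov 29, 2031 + 6 weeks = Jan 10, 2032.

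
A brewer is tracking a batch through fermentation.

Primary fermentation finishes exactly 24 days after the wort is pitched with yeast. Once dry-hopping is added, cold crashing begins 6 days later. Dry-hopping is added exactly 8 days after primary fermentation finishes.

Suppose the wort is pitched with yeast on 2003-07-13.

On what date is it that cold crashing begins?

2003-08-20

The wort is pitched with yeast: Jul 13, 2003.
Primary fermentation finishes: Jul 13, 2003 + 24 days = Aug 6, 2003.
Dry-hopping is added: Aug 6, 2003 + 8 days = Aug 14, 2003.
Cold crashing begins: Aug 14, 2003 + 6 days = Aug 20, 2003.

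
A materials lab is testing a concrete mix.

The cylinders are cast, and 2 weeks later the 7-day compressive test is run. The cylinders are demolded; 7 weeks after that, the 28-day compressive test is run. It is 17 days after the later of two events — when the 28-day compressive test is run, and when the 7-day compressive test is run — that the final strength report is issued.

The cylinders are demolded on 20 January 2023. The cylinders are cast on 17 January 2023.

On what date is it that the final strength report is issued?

27 March 2023

The cylinders are demolded: Jan 20, 2023.
The 28-day compressive test is run: Jan 20, 2023 + 7 weeks = Mar 10, 2023.
The cylinders are cast: Jan 17, 2023.
The 7-day compressive test is run: Jan 17, 2023 + 2 weeks = Jan 31, 2023.
Both prerequisites met — the 28-day compressive test is run (Mar 10, 2023), the 7-day compressive test is run (Jan 31, 2023); the later is Mar 10, 2023.
The final strength report is issued: Mar 10, 2023 + 17 days = Mar 27, 2023.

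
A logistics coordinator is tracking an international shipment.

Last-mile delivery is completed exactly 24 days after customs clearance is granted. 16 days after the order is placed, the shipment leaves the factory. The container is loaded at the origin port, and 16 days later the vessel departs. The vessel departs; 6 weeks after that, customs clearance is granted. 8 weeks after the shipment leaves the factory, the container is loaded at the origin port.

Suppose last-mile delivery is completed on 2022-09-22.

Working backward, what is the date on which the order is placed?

2022-04-21

Last-mile delivery is completed: Sep 22, 2022.
Customs clearance is granted: Sep 22, 2022 − 24 days = Aug 29, 2022.
The vessel departs: Aug 29, 2022 − 6 weeks = Jul 18, 2022.
The container is loaded at the origin port: Jul 18, 2022 − 16 days = Jul 2, 2022.
The shipment leaves the factory: Jul 2, 2022 − 8 weeks = May 7, 2022.
The order is placed: May 7, 2022 − 16 days = Apr 21, 2022.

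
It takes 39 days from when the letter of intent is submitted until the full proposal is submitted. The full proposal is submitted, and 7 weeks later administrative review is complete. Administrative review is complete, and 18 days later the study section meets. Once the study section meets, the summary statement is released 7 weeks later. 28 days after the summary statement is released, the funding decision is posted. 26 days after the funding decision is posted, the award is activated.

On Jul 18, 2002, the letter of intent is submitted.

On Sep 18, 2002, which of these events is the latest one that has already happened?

The full proposal is submitted

The letter of intent is submitted: Jul 18, 2002.
The full proposal is submitted: Jul 18, 2002 + 39 days = Aug 26, 2002.
Administrative review is complete: Aug 26, 2002 + 7 weeks = Oct 14, 2002.
The study section meets: Oct 14, 2002 + 18 days = Nov 1, 2002.
The summary statement is released: Nov 1, 2002 + 7 weeks = Dec 20, 2002.
The funding decision is posted: Dec 20, 2002 + 28 days = Jan 17, 2003.
The award is activated: Jan 17, 2003 + 26 days = Feb 12, 2003.
Sep 18, 2002 falls between when the full proposal is submitted (Aug 26, 2002) and when administrative review is complete (Oct 14, 2002).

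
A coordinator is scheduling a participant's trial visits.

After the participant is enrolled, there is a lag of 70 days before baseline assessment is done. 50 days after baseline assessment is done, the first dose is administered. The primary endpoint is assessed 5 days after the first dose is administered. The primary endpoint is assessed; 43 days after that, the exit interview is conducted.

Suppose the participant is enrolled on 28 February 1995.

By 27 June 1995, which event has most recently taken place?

The participant is enrolled: Feb 28, 1995.
Baseline assessment is done: Feb 28, 1995 + 70 days = May 9, 1995.
The first dose is administered: May 9, 1995 + 50 days = Jun 28, 1995.
The primary endpoint is assessed: Jun 28, 1995 + 5 days = Jul 3, 1995.
The exit interview is conducted: Jul 3, 1995 + 43 days = Aug 15, 1995.
Jun 27, 1995 falls between when baseline assessment is done (May 9, 1995) and when the first dose is administered (Jun 28, 1995).

Baseline assessment is done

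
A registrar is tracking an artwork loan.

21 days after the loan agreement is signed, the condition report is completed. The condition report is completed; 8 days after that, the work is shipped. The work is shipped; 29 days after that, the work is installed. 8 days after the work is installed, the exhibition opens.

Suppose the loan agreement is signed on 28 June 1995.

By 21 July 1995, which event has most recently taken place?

The condition report is completed

The loan agreement is signed: Jun 28, 1995.
The condition report is completed: Jun 28, 1995 + 21 days = Jul 19, 1995.
The work is shipped: Jul 19, 1995 + 8 days = Jul 27, 1995.
The work is installed: Jul 27, 1995 + 29 days = Aug 25, 1995.
The exhibition opens: Aug 25, 1995 + 8 days = Sep 2, 1995.
Jul 21, 1995 falls between when the condition report is completed (Jul 19, 1995) and when the work is shipped (Jul 27, 1995).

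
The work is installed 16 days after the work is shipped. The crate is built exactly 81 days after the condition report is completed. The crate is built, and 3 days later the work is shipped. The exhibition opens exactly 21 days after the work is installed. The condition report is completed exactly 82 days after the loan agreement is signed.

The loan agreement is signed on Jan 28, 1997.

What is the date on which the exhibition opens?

Aug 19, 1997

The loan agreement is signed: Jan 28, 1997.
The condition report is completed: Jan 28, 1997 + 82 days = Apr 20, 1997.
The crate is built: Apr 20, 1997 + 81 days = Jul 10, 1997.
The work is shipped: Jul 10, 1997 + 3 days = Jul 13, 1997.
The work is installed: Jul 13, 1997 + 16 days = Jul 29, 1997.
The exhibition opens: Jul 29, 1997 + 21 days = Aug 19, 1997.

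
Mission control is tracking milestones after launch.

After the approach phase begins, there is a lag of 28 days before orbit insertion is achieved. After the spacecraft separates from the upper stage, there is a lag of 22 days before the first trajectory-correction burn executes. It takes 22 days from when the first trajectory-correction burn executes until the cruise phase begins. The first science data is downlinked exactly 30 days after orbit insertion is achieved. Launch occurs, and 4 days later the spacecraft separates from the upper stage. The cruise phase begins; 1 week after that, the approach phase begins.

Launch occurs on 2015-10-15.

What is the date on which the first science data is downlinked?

2016-02-05

Launch occurs: Oct 15, 2015.
The spacecraft separates from the upper stage: Oct 15, 2015 + 4 days = Oct 19, 2015.
The first trajectory-correction burn executes: Oct 19, 2015 + 22 days = Nov 10, 2015.
The cruise phase begins: Nov 10, 2015 + 22 days = Dec 2, 2015.
The approach phase begins: Dec 2, 2015 + 1 week = Dec 9, 2015.
Orbit insertion is achieved: Dec 9, 2015 + 28 days = Jan 6, 2016.
The first science data is downlinked: Jan 6, 2016 + 30 days = Feb 5, 2016.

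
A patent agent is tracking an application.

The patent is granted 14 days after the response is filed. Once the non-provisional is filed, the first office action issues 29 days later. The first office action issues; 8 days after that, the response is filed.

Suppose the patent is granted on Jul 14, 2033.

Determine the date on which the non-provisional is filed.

May 24, 2033

The patent is granted: Jul 14, 2033.
The response is filed: Jul 14, 2033 − 14 days = Jun 30, 2033.
The first office action issues: Jun 30, 2033 − 8 days = Jun 22, 2033.
The non-provisional is filed: Jun 22, 2033 − 29 days = May 24, 2033.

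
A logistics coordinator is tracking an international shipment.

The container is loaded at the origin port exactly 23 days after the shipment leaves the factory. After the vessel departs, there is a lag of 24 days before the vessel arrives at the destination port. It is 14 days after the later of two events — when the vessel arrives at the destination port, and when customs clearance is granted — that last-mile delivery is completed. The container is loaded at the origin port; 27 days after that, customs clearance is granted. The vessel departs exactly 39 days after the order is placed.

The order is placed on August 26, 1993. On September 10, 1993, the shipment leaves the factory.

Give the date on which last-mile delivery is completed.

The order is placed: Aug 26, 1993.
The vessel departs: Aug 26, 1993 + 39 days = Oct 4, 1993.
The vessel arrives at the destination port: Oct 4, 1993 + 24 days = Oct 28, 1993.
The shipment leaves the factory: Sep 10, 1993.
The container is loaded at the origin port: Sep 10, 1993 + 23 days = Oct 3, 1993.
Customs clearance is granted: Oct 3, 1993 + 27 days = Oct 30, 1993.
Both prerequisites met — the vessel arrives at the destination port (Oct 28, 1993), customs clearance is granted (Oct 30, 1993); the later is Oct 30, 1993.
Last-mile delivery is completed: Oct 30, 1993 + 14 days = Nov 13, 1993.

November 13, 1993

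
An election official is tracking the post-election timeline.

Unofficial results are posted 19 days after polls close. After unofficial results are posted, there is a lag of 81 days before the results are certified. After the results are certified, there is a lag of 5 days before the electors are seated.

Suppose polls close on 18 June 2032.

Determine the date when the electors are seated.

1 October 2032

Polls close: Jun 18, 2032.
Unofficial results are posted: Jun 18, 2032 + 19 days = Jul 7, 2032.
The results are certified: Jul 7, 2032 + 81 days = Sep 26, 2032.
The electors are seated: Sep 26, 2032 + 5 days = Oct 1, 2032.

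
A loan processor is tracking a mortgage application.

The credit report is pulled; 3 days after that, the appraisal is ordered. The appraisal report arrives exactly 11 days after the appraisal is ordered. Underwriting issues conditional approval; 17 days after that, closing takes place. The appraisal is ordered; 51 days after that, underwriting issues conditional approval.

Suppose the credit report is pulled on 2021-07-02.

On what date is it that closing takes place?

The credit report is pulled: Jul 2, 2021.
The appraisal is ordered: Jul 2, 2021 + 3 days = Jul 5, 2021.
Underwriting issues conditional approval: Jul 5, 2021 + 51 days = Aug 25, 2021.
Closing takes place: Aug 25, 2021 + 17 days = Sep 11, 2021.

2021-09-11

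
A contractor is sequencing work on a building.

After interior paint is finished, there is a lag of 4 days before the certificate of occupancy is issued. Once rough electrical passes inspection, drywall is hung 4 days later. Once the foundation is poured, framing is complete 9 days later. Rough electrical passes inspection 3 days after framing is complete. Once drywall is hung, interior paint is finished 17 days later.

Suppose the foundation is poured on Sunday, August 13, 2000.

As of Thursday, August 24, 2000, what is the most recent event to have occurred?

Framing is complete

The foundation is poured: Aug 13, 2000.
Framing is complete: Aug 13, 2000 + 9 days = Aug 22, 2000.
Rough electrical passes inspection: Aug 22, 2000 + 3 days = Aug 25, 2000.
Drywall is hung: Aug 25, 2000 + 4 days = Aug 29, 2000.
Interior paint is finished: Aug 29, 2000 + 17 days = Sep 15, 2000.
The certificate of occupancy is issued: Sep 15, 2000 + 4 days = Sep 19, 2000.
Aug 24, 2000 falls between when framing is complete (Aug 22, 2000) and when rough electrical passes inspection (Aug 25, 2000).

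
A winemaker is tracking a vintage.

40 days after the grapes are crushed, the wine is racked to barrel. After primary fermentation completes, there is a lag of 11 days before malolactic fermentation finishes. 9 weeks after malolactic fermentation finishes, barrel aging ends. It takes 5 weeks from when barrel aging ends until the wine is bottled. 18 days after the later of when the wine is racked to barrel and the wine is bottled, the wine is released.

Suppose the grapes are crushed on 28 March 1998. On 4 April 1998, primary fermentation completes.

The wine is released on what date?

9 August 1998

The grapes are crushed: Mar 28, 1998.
The wine is racked to barrel: Mar 28, 1998 + 40 days = May 7, 1998.
Primary fermentation completes: Apr 4, 1998.
Malolactic fermentation finishes: Apr 4, 1998 + 11 days = Apr 15, 1998.
Barrel aging ends: Apr 15, 1998 + 9 weeks = Jun 17, 1998.
The wine is bottled: Jun 17, 1998 + 5 weeks = Jul 22, 1998.
Both prerequisites met — the wine is racked to barrel (May 7, 1998), the wine is bottled (Jul 22, 1998); the later is Jul 22, 1998.
The wine is released: Jul 22, 1998 + 18 days = Aug 9, 1998.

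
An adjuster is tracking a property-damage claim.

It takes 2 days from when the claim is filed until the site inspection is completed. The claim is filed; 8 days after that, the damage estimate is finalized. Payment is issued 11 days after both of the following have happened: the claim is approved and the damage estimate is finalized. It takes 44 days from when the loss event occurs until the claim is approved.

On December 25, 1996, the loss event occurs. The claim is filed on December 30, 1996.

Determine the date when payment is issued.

February 18, 1997

The loss event occurs: Dec 25, 1996.
The claim is approved: Dec 25, 1996 + 44 days = Feb 7, 1997.
The claim is filed: Dec 30, 1996.
The damage estimate is finalized: Dec 30, 1996 + 8 days = Jan 7, 1997.
Both prerequisites met — the claim is approved (Feb 7, 1997), the damage estimate is finalized (Jan 7, 1997); the later is Feb 7, 1997.
Payment is issued: Feb 7, 1997 + 11 days = Feb 18, 1997.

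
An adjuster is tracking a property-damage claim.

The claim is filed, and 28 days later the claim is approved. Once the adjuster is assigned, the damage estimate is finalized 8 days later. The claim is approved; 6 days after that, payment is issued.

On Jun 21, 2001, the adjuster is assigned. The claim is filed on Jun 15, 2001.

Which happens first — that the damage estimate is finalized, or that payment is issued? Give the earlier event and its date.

The damage estimate is finalized — Jun 29, 2001

The adjuster is assigned: Jun 21, 2001.
The damage estimate is finalized: Jun 21, 2001 + 8 days = Jun 29, 2001.
The claim is filed: Jun 15, 2001.
The claim is approved: Jun 15, 2001 + 28 days = Jul 13, 2001.
Payment is issued: Jul 13, 2001 + 6 days = Jul 19, 2001.
Comparing: the damage estimate is finalized on Jun 29, 2001 vs payment is issued on Jul 19, 2001. Earlier: the damage estimate is finalized.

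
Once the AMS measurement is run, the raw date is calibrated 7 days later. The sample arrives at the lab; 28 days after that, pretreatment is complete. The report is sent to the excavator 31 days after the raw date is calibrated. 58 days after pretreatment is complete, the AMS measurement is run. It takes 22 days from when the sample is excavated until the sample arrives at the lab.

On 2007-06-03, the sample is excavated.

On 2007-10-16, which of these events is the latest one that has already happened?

The raw date is calibrated

The sample is excavated: Jun 3, 2007.
The sample arrives at the lab: Jun 3, 2007 + 22 days = Jun 25, 2007.
Pretreatment is complete: Jun 25, 2007 + 28 days = Jul 23, 2007.
The AMS measurement is run: Jul 23, 2007 + 58 days = Sep 19, 2007.
The raw date is calibrated: Sep 19, 2007 + 7 days = Sep 26, 2007.
The report is sent to the excavator: Sep 26, 2007 + 31 days = Oct 27, 2007.
Oct 16, 2007 falls between when the raw date is calibrated (Sep 26, 2007) and when the report is sent to the excavator (Oct 27, 2007).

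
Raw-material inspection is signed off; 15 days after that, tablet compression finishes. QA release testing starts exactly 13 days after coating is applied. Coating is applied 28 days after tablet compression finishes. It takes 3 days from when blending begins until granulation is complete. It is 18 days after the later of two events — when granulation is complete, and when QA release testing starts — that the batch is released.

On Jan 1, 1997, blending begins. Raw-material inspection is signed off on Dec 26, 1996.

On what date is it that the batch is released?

Blending begins: Jan 1, 1997.
Granulation is complete: Jan 1, 1997 + 3 days = Jan 4, 1997.
Raw-material inspection is signed off: Dec 26, 1996.
Tablet compression finishes: Dec 26, 1996 + 15 days = Jan 10, 1997.
Coating is applied: Jan 10, 1997 + 28 days = Feb 7, 1997.
QA release testing starts: Feb 7, 1997 + 13 days = Feb 20, 1997.
Both prerequisites met — granulation is complete (Jan 4, 1997), QA release testing starts (Feb 20, 1997); the later is Feb 20, 1997.
The batch is released: Feb 20, 1997 + 18 days = Mar 10, 1997.

Mar 10, 1997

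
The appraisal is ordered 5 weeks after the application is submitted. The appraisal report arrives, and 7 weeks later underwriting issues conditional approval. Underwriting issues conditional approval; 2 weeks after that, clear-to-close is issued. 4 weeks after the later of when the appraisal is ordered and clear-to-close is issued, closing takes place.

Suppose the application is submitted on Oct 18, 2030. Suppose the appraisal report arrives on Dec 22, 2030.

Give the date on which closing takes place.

Mar 23, 2031

The application is submitted: Oct 18, 2030.
The appraisal is ordered: Oct 18, 2030 + 5 weeks = Nov 22, 2030.
The appraisal report arrives: Dec 22, 2030.
Underwriting issues conditional approval: Dec 22, 2030 + 7 weeks = Feb 9, 2031.
Clear-to-close is issued: Feb 9, 2031 + 2 weeks = Feb 23, 2031.
Both prerequisites met — the appraisal is ordered (Nov 22, 2030), clear-to-close is issued (Feb 23, 2031); the later is Feb 23, 2031.
Closing takes place: Feb 23, 2031 + 4 weeks = Mar 23, 2031.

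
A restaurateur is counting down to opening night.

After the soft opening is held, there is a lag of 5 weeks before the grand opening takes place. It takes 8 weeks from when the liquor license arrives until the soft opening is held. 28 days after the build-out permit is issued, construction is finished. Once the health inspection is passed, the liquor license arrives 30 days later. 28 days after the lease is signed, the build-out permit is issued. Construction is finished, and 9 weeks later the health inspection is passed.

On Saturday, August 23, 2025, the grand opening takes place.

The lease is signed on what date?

The grand opening takes place: Aug 23, 2025.
The soft opening is held: Aug 23, 2025 − 5 weeks = Jul 19, 2025.
The liquor license arrives: Jul 19, 2025 − 8 weeks = May 24, 2025.
The health inspection is passed: May 24, 2025 − 30 days = Apr 24, 2025.
Construction is finished: Apr 24, 2025 − 9 weeks = Feb 20, 2025.
The build-out permit is issued: Feb 20, 2025 − 28 days = Jan 23, 2025.
The lease is signed: Jan 23, 2025 − 28 days = Dec 26, 2024.

Thursday, December 26, 2024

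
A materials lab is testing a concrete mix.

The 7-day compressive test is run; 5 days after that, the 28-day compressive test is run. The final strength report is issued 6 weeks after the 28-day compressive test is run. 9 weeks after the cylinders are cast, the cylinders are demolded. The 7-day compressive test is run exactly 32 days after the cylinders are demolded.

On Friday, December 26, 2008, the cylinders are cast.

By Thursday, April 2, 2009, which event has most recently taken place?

The cylinders are cast: Dec 26, 2008.
The cylinders are demolded: Dec 26, 2008 + 9 weeks = Feb 27, 2009.
The 7-day compressive test is run: Feb 27, 2009 + 32 days = Mar 31, 2009.
The 28-day compressive test is run: Mar 31, 2009 + 5 days = Apr 5, 2009.
The final strength report is issued: Apr 5, 2009 + 6 weeks = May 17, 2009.
Apr 2, 2009 falls between when the 7-day compressive test is run (Mar 31, 2009) and when the 28-day compressive test is run (Apr 5, 2009).

The 7-day compressive test is run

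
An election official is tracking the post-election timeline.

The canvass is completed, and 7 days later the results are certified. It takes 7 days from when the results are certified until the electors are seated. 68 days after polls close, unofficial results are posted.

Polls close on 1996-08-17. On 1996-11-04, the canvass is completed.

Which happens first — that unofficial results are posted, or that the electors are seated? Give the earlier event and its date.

Polls close: Aug 17, 1996.
Unofficial results are posted: Aug 17, 1996 + 68 days = Oct 24, 1996.
The canvass is completed: Nov 4, 1996.
The results are certified: Nov 4, 1996 + 7 days = Nov 11, 1996.
The electors are seated: Nov 11, 1996 + 7 days = Nov 18, 1996.
Comparing: unofficial results are posted on Oct 24, 1996 vs the electors are seated on Nov 18, 1996. Earlier: unofficial results are posted.

Unofficial results are posted — 1996-10-24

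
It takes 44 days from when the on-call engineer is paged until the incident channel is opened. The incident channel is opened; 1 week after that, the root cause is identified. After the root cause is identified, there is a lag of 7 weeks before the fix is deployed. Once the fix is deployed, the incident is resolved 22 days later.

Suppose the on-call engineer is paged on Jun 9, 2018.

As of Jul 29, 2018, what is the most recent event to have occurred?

The on-call engineer is paged: Jun 9, 2018.
The incident channel is opened: Jun 9, 2018 + 44 days = Jul 23, 2018.
The root cause is identified: Jul 23, 2018 + 1 week = Jul 30, 2018.
The fix is deployed: Jul 30, 2018 + 7 weeks = Sep 17, 2018.
The incident is resolved: Sep 17, 2018 + 22 days = Oct 9, 2018.
Jul 29, 2018 falls between when the incident channel is opened (Jul 23, 2018) and when the root cause is identified (Jul 30, 2018).

The incident channel is opened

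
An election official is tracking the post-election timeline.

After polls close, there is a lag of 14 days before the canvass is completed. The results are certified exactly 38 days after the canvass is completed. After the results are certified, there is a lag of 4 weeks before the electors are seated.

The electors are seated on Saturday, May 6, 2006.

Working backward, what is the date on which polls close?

Wednesday, February 15, 2006

The electors are seated: May 6, 2006.
The results are certified: May 6, 2006 − 4 weeks = Apr 8, 2006.
The canvass is completed: Apr 8, 2006 − 38 days = Mar 1, 2006.
Polls close: Mar 1, 2006 − 14 days = Feb 15, 2006.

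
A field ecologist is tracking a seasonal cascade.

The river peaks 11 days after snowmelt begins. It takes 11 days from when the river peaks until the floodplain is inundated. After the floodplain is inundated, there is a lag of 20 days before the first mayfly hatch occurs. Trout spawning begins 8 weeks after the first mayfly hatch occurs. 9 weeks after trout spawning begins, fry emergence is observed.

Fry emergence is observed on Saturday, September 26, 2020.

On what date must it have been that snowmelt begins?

Fry emergence is observed: Sep 26, 2020.
Trout spawning begins: Sep 26, 2020 − 9 weeks = Jul 25, 2020.
The first mayfly hatch occurs: Jul 25, 2020 − 8 weeks = May 30, 2020.
The floodplain is inundated: May 30, 2020 − 20 days = May 10, 2020.
The river peaks: May 10, 2020 − 11 days = Apr 29, 2020.
Snowmelt begins: Apr 29, 2020 − 11 days = Apr 18, 2020.

Saturday, April 18, 2020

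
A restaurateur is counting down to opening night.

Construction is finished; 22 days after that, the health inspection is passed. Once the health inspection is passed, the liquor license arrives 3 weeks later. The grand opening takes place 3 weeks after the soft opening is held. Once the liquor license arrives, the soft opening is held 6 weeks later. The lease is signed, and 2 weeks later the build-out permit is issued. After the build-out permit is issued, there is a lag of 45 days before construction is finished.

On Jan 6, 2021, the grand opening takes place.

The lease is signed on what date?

The grand opening takes place: Jan 6, 2021.
The soft opening is held: Jan 6, 2021 − 3 weeks = Dec 16, 2020.
The liquor license arrives: Dec 16, 2020 − 6 weeks = Nov 4, 2020.
The health inspection is passed: Nov 4, 2020 − 3 weeks = Oct 14, 2020.
Construction is finished: Oct 14, 2020 − 22 days = Sep 22, 2020.
The build-out permit is issued: Sep 22, 2020 − 45 days = Aug 8, 2020.
The lease is signed: Aug 8, 2020 − 2 weeks = Jul 25, 2020.

Jul 25, 2020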